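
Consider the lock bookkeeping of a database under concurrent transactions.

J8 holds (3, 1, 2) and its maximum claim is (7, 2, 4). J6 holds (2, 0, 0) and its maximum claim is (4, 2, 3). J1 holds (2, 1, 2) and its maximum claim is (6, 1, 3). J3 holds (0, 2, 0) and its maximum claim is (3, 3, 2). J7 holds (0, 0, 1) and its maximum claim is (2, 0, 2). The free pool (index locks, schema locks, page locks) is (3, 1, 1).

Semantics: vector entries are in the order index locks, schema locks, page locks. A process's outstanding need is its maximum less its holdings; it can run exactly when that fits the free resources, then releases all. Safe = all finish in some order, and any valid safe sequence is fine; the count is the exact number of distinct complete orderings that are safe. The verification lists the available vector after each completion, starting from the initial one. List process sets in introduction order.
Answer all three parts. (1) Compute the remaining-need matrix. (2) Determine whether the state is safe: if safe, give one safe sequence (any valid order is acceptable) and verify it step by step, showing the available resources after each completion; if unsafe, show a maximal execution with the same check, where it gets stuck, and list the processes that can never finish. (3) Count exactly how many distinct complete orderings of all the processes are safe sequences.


(1) Outstanding need per process (order index locks, schema locks, page locks):
  J8: (4, 1, 2)
  J6: (2, 2, 3)
  J1: (4, 0, 1)
  J3: (3, 1, 2)
  J7: (2, 0, 1)
(2) UNSAFE — no complete ordering exists.
Key observation: after J7, J3 the pool peaks at (3, 3, 2), and each blocked process is short somewhere: J8 on index locks; J6 on page locks; J1 on index locks.
The run J7, J3 cannot be extended any further. Verifying each step:
  pool = (3, 1, 1)
  J7 needs (2, 0, 1) <= (3, 1, 1) -> finishes; pool += (0, 0, 1) = (3, 1, 2)
  J3 needs (3, 1, 2) <= (3, 1, 2) -> finishes; pool += (0, 2, 0) = (3, 3, 2)
  blocked: J8 wants (4, 1, 2), pool (3, 3, 2) — not enough index locks
  blocked: J6 wants (2, 2, 3), pool (3, 3, 2) — not enough page locks
  blocked: J1 wants (4, 0, 1), pool (3, 3, 2) — not enough index locks
Never able to finish: J8, J6 and J1.
(3) Precisely 0 of the possible complete orderings are safe sequences.


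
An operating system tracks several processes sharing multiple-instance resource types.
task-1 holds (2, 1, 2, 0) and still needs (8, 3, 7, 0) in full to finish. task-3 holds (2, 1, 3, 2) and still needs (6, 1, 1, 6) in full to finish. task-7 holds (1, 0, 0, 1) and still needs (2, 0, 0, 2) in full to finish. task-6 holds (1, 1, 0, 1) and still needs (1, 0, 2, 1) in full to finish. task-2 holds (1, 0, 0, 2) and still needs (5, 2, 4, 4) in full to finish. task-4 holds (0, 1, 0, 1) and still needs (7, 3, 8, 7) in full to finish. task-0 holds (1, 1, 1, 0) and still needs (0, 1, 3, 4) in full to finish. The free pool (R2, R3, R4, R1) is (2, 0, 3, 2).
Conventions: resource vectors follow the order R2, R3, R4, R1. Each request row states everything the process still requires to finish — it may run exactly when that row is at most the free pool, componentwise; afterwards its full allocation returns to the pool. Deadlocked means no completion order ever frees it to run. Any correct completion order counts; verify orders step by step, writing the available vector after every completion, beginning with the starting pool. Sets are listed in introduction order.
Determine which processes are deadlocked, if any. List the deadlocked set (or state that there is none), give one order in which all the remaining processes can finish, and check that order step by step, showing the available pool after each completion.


No process is deadlocked.
Key observation: task-6 fits the free pool immediately, and its release cascades until everyone finishes.
The rest can finish in the order task-6, task-7, task-0, task-2, task-3, task-1, task-4. Verifying each step:
  pool = (2, 0, 3, 2)
  task-6: need (1, 0, 2, 1) fits (2, 0, 3, 2); releases (1, 1, 0, 1), pool now (3, 1, 3, 3)
  task-7: need (2, 0, 0, 2) fits (3, 1, 3, 3); releases (1, 0, 0, 1), pool now (4, 1, 3, 4)
  task-0: need (0, 1, 3, 4) fits (4, 1, 3, 4); releases (1, 1, 1, 0), pool now (5, 2, 4, 4)
  task-2: need (5, 2, 4, 4) fits (5, 2, 4, 4); releases (1, 0, 0, 2), pool now (6, 2, 4, 6)
  task-3: need (6, 1, 1, 6) fits (6, 2, 4, 6); releases (2, 1, 3, 2), pool now (8, 3, 7, 8)
  task-1: need (8, 3, 7, 0) fits (8, 3, 7, 8); releases (2, 1, 2, 0), pool now (10, 4, 9, 8)
  task-4: need (7, 3, 8, 7) fits (10, 4, 9, 8); releases (0, 1, 0, 1), pool now (10, 5, 9, 9)


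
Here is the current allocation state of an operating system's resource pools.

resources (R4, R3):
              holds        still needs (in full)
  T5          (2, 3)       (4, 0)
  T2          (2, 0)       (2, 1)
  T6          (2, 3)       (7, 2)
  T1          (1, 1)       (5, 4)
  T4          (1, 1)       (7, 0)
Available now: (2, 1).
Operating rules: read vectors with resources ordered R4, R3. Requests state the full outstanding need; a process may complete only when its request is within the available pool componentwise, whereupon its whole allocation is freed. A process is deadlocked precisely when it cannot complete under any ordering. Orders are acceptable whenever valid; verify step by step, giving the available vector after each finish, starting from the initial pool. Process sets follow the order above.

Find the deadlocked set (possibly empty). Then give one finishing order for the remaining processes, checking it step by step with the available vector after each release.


Nothing here is deadlocked.
Key observation: the pool covers T2 at once, and every later process fits after earlier releases.
A valid finishing order for the others: T2, T5, T1, T6, T4. Walking it through:
  pool = (2, 1)
  run T2 (needs (2, 1), free (2, 1)); after release of (2, 0) the pool is (4, 1)
  run T5 (needs (4, 0), free (4, 1)); after release of (2, 3) the pool is (6, 4)
  run T1 (needs (5, 4), free (6, 4)); after release of (1, 1) the pool is (7, 5)
  run T6 (needs (7, 2), free (7, 5)); after release of (2, 3) the pool is (9, 8)
  run T4 (needs (7, 0), free (9, 8)); after release of (1, 1) the pool is (10, 9)


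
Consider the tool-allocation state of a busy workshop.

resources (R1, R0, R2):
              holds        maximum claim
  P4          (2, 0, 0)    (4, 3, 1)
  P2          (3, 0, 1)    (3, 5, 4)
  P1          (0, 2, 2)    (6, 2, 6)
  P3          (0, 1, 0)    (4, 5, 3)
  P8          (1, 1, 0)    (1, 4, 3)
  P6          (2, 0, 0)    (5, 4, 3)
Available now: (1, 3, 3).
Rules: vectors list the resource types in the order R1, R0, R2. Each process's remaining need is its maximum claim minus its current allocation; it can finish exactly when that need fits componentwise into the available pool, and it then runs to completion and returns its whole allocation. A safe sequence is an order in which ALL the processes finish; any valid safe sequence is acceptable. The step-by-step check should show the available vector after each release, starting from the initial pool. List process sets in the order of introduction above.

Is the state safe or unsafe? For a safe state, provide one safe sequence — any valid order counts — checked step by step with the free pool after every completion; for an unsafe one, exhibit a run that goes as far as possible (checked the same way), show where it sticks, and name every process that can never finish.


The state is SAFE; one workable sequence: P8, P4, P3, P2, P1, P6.
Key observation: the order's first zero-slack moment is P8 ((0, 3, 3) needed, (1, 3, 3) free — a requested resource with nothing to spare).
Step-by-step check:
  pool = (1, 3, 3)
  P8: need (0, 3, 3) fits (1, 3, 3); releases (1, 1, 0), pool now (2, 4, 3)
  P4: need (2, 3, 1) fits (2, 4, 3); releases (2, 0, 0), pool now (4, 4, 3)
  P3: need (4, 4, 3) fits (4, 4, 3); releases (0, 1, 0), pool now (4, 5, 3)
  P2: need (0, 5, 3) fits (4, 5, 3); releases (3, 0, 1), pool now (7, 5, 4)
  P1: need (6, 0, 4) fits (7, 5, 4); releases (0, 2, 2), pool now (7, 7, 6)
  P6: need (3, 4, 3) fits (7, 7, 6); releases (2, 0, 0), pool now (9, 7, 6)


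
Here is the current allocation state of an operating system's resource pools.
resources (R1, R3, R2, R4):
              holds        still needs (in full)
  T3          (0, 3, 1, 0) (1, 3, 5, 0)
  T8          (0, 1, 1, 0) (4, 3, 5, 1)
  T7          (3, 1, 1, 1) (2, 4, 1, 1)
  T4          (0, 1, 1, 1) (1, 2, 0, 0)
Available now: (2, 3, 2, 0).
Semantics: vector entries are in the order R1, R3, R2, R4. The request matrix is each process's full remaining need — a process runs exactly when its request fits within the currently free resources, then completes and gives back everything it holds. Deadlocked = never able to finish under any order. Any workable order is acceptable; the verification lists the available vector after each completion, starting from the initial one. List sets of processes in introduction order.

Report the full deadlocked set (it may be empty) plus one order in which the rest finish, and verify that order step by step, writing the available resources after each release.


The deadlocked set is T3 and T8.
Key observation: even finishing T4, T7 leaves just (5, 5, 4, 2) free — too little R2 for any of the remaining processes.
One completion order for the rest: T4, T7. Verifying each step:
  pool = (2, 3, 2, 0)
  T4 needs (1, 2, 0, 0) <= (2, 3, 2, 0) -> finishes; pool += (0, 1, 1, 1) = (2, 4, 3, 1)
  T7 needs (2, 4, 1, 1) <= (2, 4, 3, 1) -> finishes; pool += (3, 1, 1, 1) = (5, 5, 4, 2)
None of the blocked processes ever fits:
  blocked: T3 wants (1, 3, 5, 0), pool (5, 5, 4, 2) — not enough R2
  blocked: T8 wants (4, 3, 5, 1), pool (5, 5, 4, 2) — not enough R2


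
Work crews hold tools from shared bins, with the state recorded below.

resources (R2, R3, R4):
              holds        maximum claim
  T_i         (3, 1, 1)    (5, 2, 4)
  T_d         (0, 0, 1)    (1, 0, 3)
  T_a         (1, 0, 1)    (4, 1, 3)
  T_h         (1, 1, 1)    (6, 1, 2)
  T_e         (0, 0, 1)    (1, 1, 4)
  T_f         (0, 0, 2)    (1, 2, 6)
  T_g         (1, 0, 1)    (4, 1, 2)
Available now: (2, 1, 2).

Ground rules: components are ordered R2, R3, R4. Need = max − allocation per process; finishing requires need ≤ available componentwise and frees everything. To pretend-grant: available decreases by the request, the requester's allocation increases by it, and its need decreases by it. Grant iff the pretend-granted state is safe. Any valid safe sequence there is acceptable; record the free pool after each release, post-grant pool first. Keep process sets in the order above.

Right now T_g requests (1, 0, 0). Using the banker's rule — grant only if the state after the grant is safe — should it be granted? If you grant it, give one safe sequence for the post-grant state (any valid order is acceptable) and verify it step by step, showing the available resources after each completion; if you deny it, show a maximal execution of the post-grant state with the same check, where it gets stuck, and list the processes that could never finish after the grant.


DENY: after the grant no complete ordering would exist.
Key observation: after T_d, T_e the pool peaks at (1, 1, 4), and each blocked process is short somewhere: T_i on R2; T_a on R2; T_h on R2; T_f on R3; T_g on R2.
Pretend the grant happened; the run T_d, T_e goes as far as possible. Step-by-step check:
  pool = (1, 1, 2)
  T_d: need (1, 0, 2) fits (1, 1, 2); releases (0, 0, 1), pool now (1, 1, 3)
  T_e: need (1, 1, 3) fits (1, 1, 3); releases (0, 0, 1), pool now (1, 1, 4)
  T_i cannot run: need (2, 1, 3) vs free (1, 1, 4) (insufficient R2)
  T_a cannot run: need (3, 1, 2) vs free (1, 1, 4) (insufficient R2)
  T_h cannot run: need (5, 0, 1) vs free (1, 1, 4) (insufficient R2)
  T_f cannot run: need (1, 2, 4) vs free (1, 1, 4) (insufficient R3)
  T_g cannot run: need (2, 1, 1) vs free (1, 1, 4) (insufficient R2)
Processes that could never finish after the grant: T_i, T_a, T_h, T_f and T_g.


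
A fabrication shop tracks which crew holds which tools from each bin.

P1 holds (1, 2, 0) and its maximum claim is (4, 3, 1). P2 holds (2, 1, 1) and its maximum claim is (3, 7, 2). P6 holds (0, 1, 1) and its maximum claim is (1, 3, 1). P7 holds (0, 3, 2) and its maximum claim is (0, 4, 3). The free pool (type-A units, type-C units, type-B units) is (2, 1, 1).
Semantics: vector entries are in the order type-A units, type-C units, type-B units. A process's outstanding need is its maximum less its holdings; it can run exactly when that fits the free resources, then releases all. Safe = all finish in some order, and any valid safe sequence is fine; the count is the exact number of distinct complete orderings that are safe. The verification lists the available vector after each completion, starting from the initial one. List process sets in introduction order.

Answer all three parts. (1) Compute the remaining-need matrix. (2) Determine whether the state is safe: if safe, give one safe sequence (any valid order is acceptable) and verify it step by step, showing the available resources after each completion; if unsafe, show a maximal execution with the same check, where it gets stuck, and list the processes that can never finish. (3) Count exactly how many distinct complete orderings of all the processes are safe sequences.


(1) Remaining need (order type-A units, type-C units, type-B units):
  P1: (3, 1, 1)
  P2: (1, 6, 1)
  P6: (1, 2, 0)
  P7: (0, 1, 1)
(2) UNSAFE — no complete ordering exists.
Key observation: after P7, P6 the pool peaks at (2, 5, 4), and each blocked process is short somewhere: P1 on type-A units; P2 on type-C units.
Going as far as possible: P7, P6; after that, nothing fits. Step-by-step check:
  pool = (2, 1, 1)
  P7: need (0, 1, 1) fits (2, 1, 1); releases (0, 3, 2), pool now (2, 4, 3)
  P6: need (1, 2, 0) fits (2, 4, 3); releases (0, 1, 1), pool now (2, 5, 4)
  P1 cannot run: need (3, 1, 1) vs free (2, 5, 4) (insufficient type-A units)
  P2 cannot run: need (1, 6, 1) vs free (2, 5, 4) (insufficient type-C units)
Never able to finish: P1 and P2.
(3) Precisely 0 of the possible complete orderings are safe sequences.


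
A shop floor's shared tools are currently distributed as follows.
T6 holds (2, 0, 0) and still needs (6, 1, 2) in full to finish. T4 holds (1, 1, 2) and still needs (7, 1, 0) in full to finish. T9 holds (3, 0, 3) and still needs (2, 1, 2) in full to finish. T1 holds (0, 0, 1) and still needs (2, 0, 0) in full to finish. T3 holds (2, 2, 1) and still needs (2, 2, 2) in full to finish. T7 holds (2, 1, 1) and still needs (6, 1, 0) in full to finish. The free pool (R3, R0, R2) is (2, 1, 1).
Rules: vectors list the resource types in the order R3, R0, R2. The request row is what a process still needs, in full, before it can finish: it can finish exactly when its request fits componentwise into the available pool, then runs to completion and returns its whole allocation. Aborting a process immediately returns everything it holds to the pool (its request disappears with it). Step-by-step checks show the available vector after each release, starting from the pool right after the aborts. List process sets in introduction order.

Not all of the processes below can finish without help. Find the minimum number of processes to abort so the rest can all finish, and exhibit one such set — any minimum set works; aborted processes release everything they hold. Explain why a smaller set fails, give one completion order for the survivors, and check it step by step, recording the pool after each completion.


Abort T4.
Key observation: aborting T4 returns (1, 1, 2), and T3 — hopeless before — runs at step 2 with the returned capacity in the pool.
No smaller set exists: with zero aborts the deadlock remains.
Survivors finish in the order: T9, T3, T1, T6, T7. Verifying each step (pool after the aborts first):
  pool = (3, 2, 3)
  run T9 (needs (2, 1, 2), free (3, 2, 3)); after release of (3, 0, 3) the pool is (6, 2, 6)
  run T3 (needs (2, 2, 2), free (6, 2, 6)); after release of (2, 2, 1) the pool is (8, 4, 7)
  run T1 (needs (2, 0, 0), free (8, 4, 7)); after release of (0, 0, 1) the pool is (8, 4, 8)
  run T6 (needs (6, 1, 2), free (8, 4, 8)); after release of (2, 0, 0) the pool is (10, 4, 8)
  run T7 (needs (6, 1, 0), free (10, 4, 8)); after release of (2, 1, 1) the pool is (12, 5, 9)


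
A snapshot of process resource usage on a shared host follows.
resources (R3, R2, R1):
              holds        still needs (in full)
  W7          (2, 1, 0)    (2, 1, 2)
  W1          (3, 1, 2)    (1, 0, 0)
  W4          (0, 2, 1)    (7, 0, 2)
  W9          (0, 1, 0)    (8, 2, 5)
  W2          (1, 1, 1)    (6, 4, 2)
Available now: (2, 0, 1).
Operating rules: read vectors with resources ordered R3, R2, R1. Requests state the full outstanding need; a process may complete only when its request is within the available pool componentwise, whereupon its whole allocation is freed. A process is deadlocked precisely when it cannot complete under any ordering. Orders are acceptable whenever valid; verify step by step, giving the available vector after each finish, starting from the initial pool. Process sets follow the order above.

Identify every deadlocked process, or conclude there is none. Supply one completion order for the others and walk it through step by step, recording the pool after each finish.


The deadlocked set is empty.
Key observation: there is always a runnable process — W1 first — so the state unwinds completely.
One completion order for the rest: W1, W7, W4, W2, W9. Walking it through:
  pool = (2, 0, 1)
  W1: need (1, 0, 0) fits (2, 0, 1); releases (3, 1, 2), pool now (5, 1, 3)
  W7: need (2, 1, 2) fits (5, 1, 3); releases (2, 1, 0), pool now (7, 2, 3)
  W4: need (7, 0, 2) fits (7, 2, 3); releases (0, 2, 1), pool now (7, 4, 4)
  W2: need (6, 4, 2) fits (7, 4, 4); releases (1, 1, 1), pool now (8, 5, 5)
  W9: need (8, 2, 5) fits (8, 5, 5); releases (0, 1, 0), pool now (8, 6, 5)


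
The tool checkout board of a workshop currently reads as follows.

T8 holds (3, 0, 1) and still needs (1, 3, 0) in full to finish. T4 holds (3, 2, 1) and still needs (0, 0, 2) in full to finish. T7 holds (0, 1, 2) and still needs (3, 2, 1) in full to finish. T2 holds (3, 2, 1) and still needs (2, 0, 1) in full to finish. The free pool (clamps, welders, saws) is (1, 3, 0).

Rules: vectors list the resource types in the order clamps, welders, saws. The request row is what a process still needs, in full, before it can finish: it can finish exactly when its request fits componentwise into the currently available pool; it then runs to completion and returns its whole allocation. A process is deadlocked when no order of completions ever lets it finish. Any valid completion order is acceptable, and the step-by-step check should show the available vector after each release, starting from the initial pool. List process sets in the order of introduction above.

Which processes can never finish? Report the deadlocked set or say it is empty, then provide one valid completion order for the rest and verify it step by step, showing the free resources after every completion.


No process is deadlocked.
Key observation: no deadlock: T8 fits now, and the freed resources carry the rest through.
The rest can finish in the order T8, T7, T2, T4. Step-by-step check:
  pool = (1, 3, 0)
  run T8 (needs (1, 3, 0), free (1, 3, 0)); after release of (3, 0, 1) the pool is (4, 3, 1)
  run T7 (needs (3, 2, 1), free (4, 3, 1)); after release of (0, 1, 2) the pool is (4, 4, 3)
  run T2 (needs (2, 0, 1), free (4, 4, 3)); after release of (3, 2, 1) the pool is (7, 6, 4)
  run T4 (needs (0, 0, 2), free (7, 6, 4)); after release of (3, 2, 1) the pool is (10, 8, 5)


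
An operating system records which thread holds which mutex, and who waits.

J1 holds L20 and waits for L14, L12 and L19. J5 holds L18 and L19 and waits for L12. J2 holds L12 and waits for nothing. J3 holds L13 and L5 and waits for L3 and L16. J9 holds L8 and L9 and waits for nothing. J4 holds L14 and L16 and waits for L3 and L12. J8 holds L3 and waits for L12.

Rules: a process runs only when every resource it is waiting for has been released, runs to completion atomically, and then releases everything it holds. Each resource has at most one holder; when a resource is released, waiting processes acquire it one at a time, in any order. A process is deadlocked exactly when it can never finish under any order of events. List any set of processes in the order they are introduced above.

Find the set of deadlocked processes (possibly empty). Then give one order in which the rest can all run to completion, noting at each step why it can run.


The deadlocked set is empty.
Key observation: the wait graph is acyclic; completion cascades from the unblocked processes through everyone else.
One completion order for the rest: J2, J8, J4, J5, J1, J3, J9.
Verifying each step:
  J2 waits on nothing -> runs at once and releases L12
  run J8 (all its waits — L12 — are resolved); releases L3
  run J4 (all its waits — L3 and L12 — are resolved); releases L14 and L16
  run J5 (all its waits — L12 — are resolved); releases L18 and L19
  run J1 (all its waits — L14, L12 and L19 — are resolved); releases L20
  run J3 (all its waits — L3 and L16 — are resolved); releases L13 and L5
  J9 waits on nothing -> runs at once and releases L8 and L9


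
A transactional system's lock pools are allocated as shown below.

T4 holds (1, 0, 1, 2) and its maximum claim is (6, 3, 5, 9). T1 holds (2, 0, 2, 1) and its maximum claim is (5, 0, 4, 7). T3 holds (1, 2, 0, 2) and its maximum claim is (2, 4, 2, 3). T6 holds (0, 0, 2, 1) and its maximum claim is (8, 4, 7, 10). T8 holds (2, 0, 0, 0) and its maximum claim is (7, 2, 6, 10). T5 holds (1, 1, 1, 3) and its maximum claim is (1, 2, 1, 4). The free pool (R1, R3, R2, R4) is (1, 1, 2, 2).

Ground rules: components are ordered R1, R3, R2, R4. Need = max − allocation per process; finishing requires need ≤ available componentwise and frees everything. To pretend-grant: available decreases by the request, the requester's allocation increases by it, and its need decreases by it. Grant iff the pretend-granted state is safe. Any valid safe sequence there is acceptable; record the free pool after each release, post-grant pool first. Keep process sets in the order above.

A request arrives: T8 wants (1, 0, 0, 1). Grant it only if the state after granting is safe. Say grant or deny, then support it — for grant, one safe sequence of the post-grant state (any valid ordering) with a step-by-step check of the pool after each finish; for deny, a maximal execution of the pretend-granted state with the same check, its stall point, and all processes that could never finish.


DENY — the pretend-granted state is unsafe.
Key observation: the wall is R1: completing T5, T3 brings the pool only to (2, 4, 3, 6), and all the rest need more.
On the post-grant state, T5, T3 is a maximal run — nothing extends it. Verifying each step:
  pool = (0, 1, 2, 1)
  T5 needs (0, 1, 0, 1) <= (0, 1, 2, 1) -> finishes; pool += (1, 1, 1, 3) = (1, 2, 3, 4)
  T3 needs (1, 2, 2, 1) <= (1, 2, 3, 4) -> finishes; pool += (1, 2, 0, 2) = (2, 4, 3, 6)
  T4 still needs (5, 3, 4, 7) but only (2, 4, 3, 6) is free — short on R1, R2 and R4
  T1 still needs (3, 0, 2, 6) but only (2, 4, 3, 6) is free — short on R1
  T6 still needs (8, 4, 5, 9) but only (2, 4, 3, 6) is free — short on R1, R2 and R4
  T8 still needs (4, 2, 6, 9) but only (2, 4, 3, 6) is free — short on R1, R2 and R4
Processes that could never finish after the grant: T4, T1, T6 and T8.


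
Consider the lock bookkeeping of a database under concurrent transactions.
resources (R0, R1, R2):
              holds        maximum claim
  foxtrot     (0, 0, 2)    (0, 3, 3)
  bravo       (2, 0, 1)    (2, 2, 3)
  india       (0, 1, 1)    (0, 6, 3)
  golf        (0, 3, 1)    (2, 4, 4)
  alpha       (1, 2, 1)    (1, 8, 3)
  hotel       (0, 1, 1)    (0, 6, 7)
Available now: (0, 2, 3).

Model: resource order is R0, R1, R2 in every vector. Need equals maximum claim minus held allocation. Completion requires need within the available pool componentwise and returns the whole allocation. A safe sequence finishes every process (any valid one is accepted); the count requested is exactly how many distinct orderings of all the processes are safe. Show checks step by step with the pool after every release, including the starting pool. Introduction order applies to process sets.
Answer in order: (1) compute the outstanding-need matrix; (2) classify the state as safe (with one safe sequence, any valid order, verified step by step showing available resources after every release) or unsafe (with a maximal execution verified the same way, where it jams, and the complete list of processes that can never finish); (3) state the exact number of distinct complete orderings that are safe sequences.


(1) Remaining need (order R0, R1, R2):
  foxtrot: (0, 3, 1)
  bravo: (0, 2, 2)
  india: (0, 5, 2)
  golf: (2, 1, 3)
  alpha: (0, 6, 2)
  hotel: (0, 5, 6)
(2) SAFE — a valid safe sequence is bravo, golf, india, foxtrot, alpha, hotel.
Key observation: reading the order forward, bravo is the first process whose need (0, 2, 2) meets the free pool (0, 2, 3) exactly on a resource it requests.
Step-by-step check:
  pool = (0, 2, 3)
  run bravo (needs (0, 2, 2), free (0, 2, 3)); after release of (2, 0, 1) the pool is (2, 2, 4)
  run golf (needs (2, 1, 3), free (2, 2, 4)); after release of (0, 3, 1) the pool is (2, 5, 5)
  run india (needs (0, 5, 2), free (2, 5, 5)); after release of (0, 1, 1) the pool is (2, 6, 6)
  run foxtrot (needs (0, 3, 1), free (2, 6, 6)); after release of (0, 0, 2) the pool is (2, 6, 8)
  run alpha (needs (0, 6, 2), free (2, 6, 8)); after release of (1, 2, 1) the pool is (3, 8, 9)
  run hotel (needs (0, 5, 6), free (3, 8, 9)); after release of (0, 1, 1) the pool is (3, 9, 10)
(3) The exact count: 10 of the possible complete orderings are safe sequences.


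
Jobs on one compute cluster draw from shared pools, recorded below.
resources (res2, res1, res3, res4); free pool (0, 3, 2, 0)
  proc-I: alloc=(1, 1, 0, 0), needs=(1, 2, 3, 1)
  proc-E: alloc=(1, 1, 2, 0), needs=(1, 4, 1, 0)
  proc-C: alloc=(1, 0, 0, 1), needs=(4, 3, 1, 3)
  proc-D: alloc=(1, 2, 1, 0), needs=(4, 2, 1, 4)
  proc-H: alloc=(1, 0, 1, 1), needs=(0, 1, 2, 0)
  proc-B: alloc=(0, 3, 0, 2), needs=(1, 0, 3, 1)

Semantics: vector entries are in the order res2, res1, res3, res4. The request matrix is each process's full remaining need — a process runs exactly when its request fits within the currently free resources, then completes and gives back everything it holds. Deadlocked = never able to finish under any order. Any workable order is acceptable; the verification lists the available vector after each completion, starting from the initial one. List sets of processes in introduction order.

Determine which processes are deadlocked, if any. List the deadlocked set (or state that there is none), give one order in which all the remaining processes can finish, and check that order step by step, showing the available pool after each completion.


Deadlocked set: proc-C and proc-D.
Key observation: proc-H, proc-B, proc-I, proc-E can finish, but then (3, 8, 5, 3) is all there is, and the blocked group's res2 demands exceed it.
One completion order for the rest: proc-H, proc-B, proc-I, proc-E. Check, step by step:
  pool = (0, 3, 2, 0)
  proc-H: need (0, 1, 2, 0) fits (0, 3, 2, 0); releases (1, 0, 1, 1), pool now (1, 3, 3, 1)
  proc-B: need (1, 0, 3, 1) fits (1, 3, 3, 1); releases (0, 3, 0, 2), pool now (1, 6, 3, 3)
  proc-I: need (1, 2, 3, 1) fits (1, 6, 3, 3); releases (1, 1, 0, 0), pool now (2, 7, 3, 3)
  proc-E: need (1, 4, 1, 0) fits (2, 7, 3, 3); releases (1, 1, 2, 0), pool now (3, 8, 5, 3)
None of the blocked processes ever fits:
  proc-C still needs (4, 3, 1, 3) but only (3, 8, 5, 3) is free — short on res2
  proc-D still needs (4, 2, 1, 4) but only (3, 8, 5, 3) is free — short on res2 and res4


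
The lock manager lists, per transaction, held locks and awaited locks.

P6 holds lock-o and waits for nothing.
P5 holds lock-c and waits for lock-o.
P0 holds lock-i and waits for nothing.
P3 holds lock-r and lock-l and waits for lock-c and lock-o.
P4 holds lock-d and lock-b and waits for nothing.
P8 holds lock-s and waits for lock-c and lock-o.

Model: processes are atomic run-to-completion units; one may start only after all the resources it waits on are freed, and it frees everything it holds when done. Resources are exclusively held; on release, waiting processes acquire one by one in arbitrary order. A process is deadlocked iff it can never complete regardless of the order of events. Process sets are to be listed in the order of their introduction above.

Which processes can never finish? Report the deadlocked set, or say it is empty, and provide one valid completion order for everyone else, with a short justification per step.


No process is deadlocked.
Key observation: although several processes wait, no cycle exists — each chain bottoms out at a free runner.
One completion order for the rest: P6, P0, P5, P4, P8, P3.
Walking it through:
  run P6 (it waits on nothing); releases lock-o
  run P0 (it waits on nothing); releases lock-i
  run P5 (all its waits — lock-o — are resolved); releases lock-c
  run P4 (it waits on nothing); releases lock-d and lock-b
  run P8 (all its waits — lock-c and lock-o — are resolved); releases lock-s
  run P3 (all its waits — lock-c and lock-o — are resolved); releases lock-r and lock-l


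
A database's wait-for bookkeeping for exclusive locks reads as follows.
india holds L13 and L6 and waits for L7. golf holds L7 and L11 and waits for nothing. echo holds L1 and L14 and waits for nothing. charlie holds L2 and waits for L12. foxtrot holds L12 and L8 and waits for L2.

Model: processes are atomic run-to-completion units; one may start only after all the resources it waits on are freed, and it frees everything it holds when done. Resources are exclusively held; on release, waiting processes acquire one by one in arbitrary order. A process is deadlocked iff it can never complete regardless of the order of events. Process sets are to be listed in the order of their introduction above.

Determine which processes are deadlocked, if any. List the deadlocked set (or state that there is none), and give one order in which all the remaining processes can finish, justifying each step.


The deadlocked set is charlie and foxtrot.
Key observation: the wait chain closes on itself along charlie -> foxtrot -> charlie; no other process is dragged down with it.
The rest can finish in the order golf, echo, india.
Step-by-step check:
  run golf (it waits on nothing); releases L7 and L11
  run echo (it waits on nothing); releases L1 and L14
  india: everything it awaited (L7) is free; runs, freeing L13 and L6


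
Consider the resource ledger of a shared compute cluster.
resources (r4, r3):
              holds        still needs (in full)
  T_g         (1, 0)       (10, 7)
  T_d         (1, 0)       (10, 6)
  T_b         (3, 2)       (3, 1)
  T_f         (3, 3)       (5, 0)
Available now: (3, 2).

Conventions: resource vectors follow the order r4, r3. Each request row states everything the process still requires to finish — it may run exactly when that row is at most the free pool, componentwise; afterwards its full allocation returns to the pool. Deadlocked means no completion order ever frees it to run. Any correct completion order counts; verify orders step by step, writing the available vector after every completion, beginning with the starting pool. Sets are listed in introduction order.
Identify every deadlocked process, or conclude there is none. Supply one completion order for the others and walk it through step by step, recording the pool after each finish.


Deadlocked: T_g and T_d.
Key observation: the wall is r4: completing T_b, T_f brings the pool only to (9, 7), and all the rest need more.
One completion order for the rest: T_b, T_f. Step-by-step check:
  pool = (3, 2)
  run T_b (needs (3, 1), free (3, 2)); after release of (3, 2) the pool is (6, 4)
  run T_f (needs (5, 0), free (6, 4)); after release of (3, 3) the pool is (9, 7)
None of the blocked processes ever fits:
  blocked: T_g wants (10, 7), pool (9, 7) — not enough r4
  blocked: T_d wants (10, 6), pool (9, 7) — not enough r4


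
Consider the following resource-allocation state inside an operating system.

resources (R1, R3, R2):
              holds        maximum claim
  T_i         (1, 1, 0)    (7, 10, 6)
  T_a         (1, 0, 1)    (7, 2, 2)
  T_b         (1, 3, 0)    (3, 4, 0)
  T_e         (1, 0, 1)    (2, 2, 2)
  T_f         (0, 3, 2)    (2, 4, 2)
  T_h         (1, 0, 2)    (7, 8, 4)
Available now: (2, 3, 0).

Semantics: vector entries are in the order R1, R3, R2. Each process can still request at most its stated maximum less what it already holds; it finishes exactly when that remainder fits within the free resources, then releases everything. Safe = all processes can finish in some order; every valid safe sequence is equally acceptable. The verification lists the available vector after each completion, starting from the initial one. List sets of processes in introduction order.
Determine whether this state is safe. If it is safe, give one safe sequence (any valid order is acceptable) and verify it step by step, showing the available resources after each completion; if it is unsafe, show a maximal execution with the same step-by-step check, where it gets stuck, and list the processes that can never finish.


UNSAFE — no complete ordering exists.
Key observation: even finishing T_b, T_f, T_e leaves just (4, 9, 3) free — too little R1 for any of the remaining processes.
The run T_b, T_f, T_e cannot be extended any further. Check, step by step:
  pool = (2, 3, 0)
  T_b needs (2, 1, 0) <= (2, 3, 0) -> finishes; pool += (1, 3, 0) = (3, 6, 0)
  T_f needs (2, 1, 0) <= (3, 6, 0) -> finishes; pool += (0, 3, 2) = (3, 9, 2)
  T_e needs (1, 2, 1) <= (3, 9, 2) -> finishes; pool += (1, 0, 1) = (4, 9, 3)
  T_i still needs (6, 9, 6) but only (4, 9, 3) is free — short on R1 and R2
  T_a still needs (6, 2, 1) but only (4, 9, 3) is free — short on R1
  T_h still needs (6, 8, 2) but only (4, 9, 3) is free — short on R1
Never able to finish: T_i, T_a and T_h.


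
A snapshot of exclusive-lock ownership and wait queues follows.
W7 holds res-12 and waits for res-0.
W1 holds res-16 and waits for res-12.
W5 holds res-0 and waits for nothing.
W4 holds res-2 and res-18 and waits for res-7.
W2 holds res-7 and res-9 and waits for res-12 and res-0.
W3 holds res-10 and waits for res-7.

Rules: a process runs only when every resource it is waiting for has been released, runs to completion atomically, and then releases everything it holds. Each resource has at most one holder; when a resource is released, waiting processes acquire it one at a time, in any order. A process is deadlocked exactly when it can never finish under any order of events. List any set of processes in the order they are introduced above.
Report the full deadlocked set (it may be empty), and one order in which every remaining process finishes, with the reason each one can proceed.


No process is deadlocked.
Key observation: there is no circular wait here — follow any chain and it reaches a process that is free to run now.
The rest can finish in the order W5, W7, W2, W1, W4, W3.
Verifying each step:
  W5: no waits; runs immediately, freeing res-0
  W7: everything it awaited (res-0) is free; runs, freeing res-12
  W2: everything it awaited (res-12 and res-0) is free; runs, freeing res-7 and res-9
  W1: everything it awaited (res-12) is free; runs, freeing res-16
  W4: everything it awaited (res-7) is free; runs, freeing res-2 and res-18
  W3: everything it awaited (res-7) is free; runs, freeing res-10


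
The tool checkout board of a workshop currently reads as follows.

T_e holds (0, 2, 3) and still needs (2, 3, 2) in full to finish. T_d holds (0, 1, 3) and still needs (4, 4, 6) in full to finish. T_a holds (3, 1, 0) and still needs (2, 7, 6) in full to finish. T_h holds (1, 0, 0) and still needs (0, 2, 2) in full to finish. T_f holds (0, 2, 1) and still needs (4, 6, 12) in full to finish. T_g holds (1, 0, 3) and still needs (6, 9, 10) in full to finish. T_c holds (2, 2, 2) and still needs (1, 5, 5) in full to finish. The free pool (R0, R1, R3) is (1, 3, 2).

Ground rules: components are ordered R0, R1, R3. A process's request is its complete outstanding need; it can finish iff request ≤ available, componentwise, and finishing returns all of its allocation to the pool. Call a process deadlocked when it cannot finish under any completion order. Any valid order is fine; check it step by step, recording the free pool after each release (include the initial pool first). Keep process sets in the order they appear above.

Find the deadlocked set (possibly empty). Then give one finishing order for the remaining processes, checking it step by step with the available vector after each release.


The deadlocked set is empty.
Key observation: there is always a runnable process — T_h first — so the state unwinds completely.
A valid finishing order for the others: T_h, T_e, T_c, T_d, T_a, T_g, T_f. Step-by-step check:
  pool = (1, 3, 2)
  run T_h (needs (0, 2, 2), free (1, 3, 2)); after release of (1, 0, 0) the pool is (2, 3, 2)
  run T_e (needs (2, 3, 2), free (2, 3, 2)); after release of (0, 2, 3) the pool is (2, 5, 5)
  run T_c (needs (1, 5, 5), free (2, 5, 5)); after release of (2, 2, 2) the pool is (4, 7, 7)
  run T_d (needs (4, 4, 6), free (4, 7, 7)); after release of (0, 1, 3) the pool is (4, 8, 10)
  run T_a (needs (2, 7, 6), free (4, 8, 10)); after release of (3, 1, 0) the pool is (7, 9, 10)
  run T_g (needs (6, 9, 10), free (7, 9, 10)); after release of (1, 0, 3) the pool is (8, 9, 13)
  run T_f (needs (4, 6, 12), free (8, 9, 13)); after release of (0, 2, 1) the pool is (8, 11, 14)


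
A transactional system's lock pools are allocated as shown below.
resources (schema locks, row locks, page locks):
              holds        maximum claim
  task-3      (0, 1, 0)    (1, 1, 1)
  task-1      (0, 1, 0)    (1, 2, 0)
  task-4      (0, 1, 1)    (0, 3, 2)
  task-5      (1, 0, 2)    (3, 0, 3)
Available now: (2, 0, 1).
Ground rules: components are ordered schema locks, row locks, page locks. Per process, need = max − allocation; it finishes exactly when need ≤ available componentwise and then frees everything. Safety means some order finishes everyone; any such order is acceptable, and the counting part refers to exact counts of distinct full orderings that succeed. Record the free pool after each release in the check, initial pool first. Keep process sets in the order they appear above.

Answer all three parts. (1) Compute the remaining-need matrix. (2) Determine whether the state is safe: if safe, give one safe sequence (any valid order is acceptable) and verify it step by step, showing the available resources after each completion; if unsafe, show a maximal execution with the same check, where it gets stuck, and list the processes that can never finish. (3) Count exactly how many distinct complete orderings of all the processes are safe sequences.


(1) Remaining need (order schema locks, row locks, page locks):
  task-3: (1, 0, 1)
  task-1: (1, 1, 0)
  task-4: (0, 2, 1)
  task-5: (2, 0, 1)
(2) SAFE, for example via the order task-3, task-1, task-5, task-4.
Key observation: task-3 marks the first exact bind of the order: its need (1, 0, 1) fits the free (2, 0, 1) with zero slack on a requested resource.
Verifying each step:
  pool = (2, 0, 1)
  run task-3 (needs (1, 0, 1), free (2, 0, 1)); after release of (0, 1, 0) the pool is (2, 1, 1)
  run task-1 (needs (1, 1, 0), free (2, 1, 1)); after release of (0, 1, 0) the pool is (2, 2, 1)
  run task-5 (needs (2, 0, 1), free (2, 2, 1)); after release of (1, 0, 2) the pool is (3, 2, 3)
  run task-4 (needs (0, 2, 1), free (3, 2, 3)); after release of (0, 1, 1) the pool is (3, 3, 4)
(3) Precisely 4 of the possible complete orderings are safe sequences.


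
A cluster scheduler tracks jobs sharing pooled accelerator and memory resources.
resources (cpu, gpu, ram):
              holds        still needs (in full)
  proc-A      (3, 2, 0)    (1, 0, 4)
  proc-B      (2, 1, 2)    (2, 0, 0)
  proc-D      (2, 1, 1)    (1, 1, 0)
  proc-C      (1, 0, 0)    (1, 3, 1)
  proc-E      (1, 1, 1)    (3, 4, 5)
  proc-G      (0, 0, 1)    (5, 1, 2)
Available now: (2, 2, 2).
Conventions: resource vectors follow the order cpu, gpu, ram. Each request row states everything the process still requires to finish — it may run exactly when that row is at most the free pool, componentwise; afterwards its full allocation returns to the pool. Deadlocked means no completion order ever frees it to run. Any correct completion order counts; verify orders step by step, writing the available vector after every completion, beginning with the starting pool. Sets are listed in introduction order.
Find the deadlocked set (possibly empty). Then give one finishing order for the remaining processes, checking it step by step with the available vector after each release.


No process is deadlocked.
Key observation: starting with proc-B, each completion frees enough for the next — no one is permanently blocked.
A valid finishing order for the others: proc-B, proc-D, proc-A, proc-C, proc-G, proc-E. Step-by-step check:
  pool = (2, 2, 2)
  run proc-B (needs (2, 0, 0), free (2, 2, 2)); after release of (2, 1, 2) the pool is (4, 3, 4)
  run proc-D (needs (1, 1, 0), free (4, 3, 4)); after release of (2, 1, 1) the pool is (6, 4, 5)
  run proc-A (needs (1, 0, 4), free (6, 4, 5)); after release of (3, 2, 0) the pool is (9, 6, 5)
  run proc-C (needs (1, 3, 1), free (9, 6, 5)); after release of (1, 0, 0) the pool is (10, 6, 5)
  run proc-G (needs (5, 1, 2), free (10, 6, 5)); after release of (0, 0, 1) the pool is (10, 6, 6)
  run proc-E (needs (3, 4, 5), free (10, 6, 6)); after release of (1, 1, 1) the pool is (11, 7, 7)
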